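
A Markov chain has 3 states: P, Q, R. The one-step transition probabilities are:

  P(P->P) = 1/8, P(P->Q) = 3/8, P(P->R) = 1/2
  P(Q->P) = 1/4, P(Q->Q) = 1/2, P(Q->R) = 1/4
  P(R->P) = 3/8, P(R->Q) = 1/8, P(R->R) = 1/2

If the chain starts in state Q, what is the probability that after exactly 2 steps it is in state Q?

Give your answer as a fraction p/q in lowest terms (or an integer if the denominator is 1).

Answer: 3/8

Derivation:
Computing P^2 by repeated multiplication:
P^1 =
  P: [1/8, 3/8, 1/2]
  Q: [1/4, 1/2, 1/4]
  R: [3/8, 1/8, 1/2]
P^2 =
  P: [19/64, 19/64, 13/32]
  Q: [1/4, 3/8, 3/8]
  R: [17/64, 17/64, 15/32]

(P^2)[Q -> Q] = 3/8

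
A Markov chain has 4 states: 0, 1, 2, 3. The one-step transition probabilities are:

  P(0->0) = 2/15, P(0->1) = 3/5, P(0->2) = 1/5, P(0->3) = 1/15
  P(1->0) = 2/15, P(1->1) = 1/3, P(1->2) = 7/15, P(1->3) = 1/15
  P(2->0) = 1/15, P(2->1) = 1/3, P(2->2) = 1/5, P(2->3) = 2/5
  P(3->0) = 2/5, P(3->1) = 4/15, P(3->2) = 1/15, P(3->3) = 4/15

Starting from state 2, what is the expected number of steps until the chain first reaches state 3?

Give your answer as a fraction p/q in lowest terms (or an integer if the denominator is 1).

Answer: 1545/383

Derivation:
Let h_i = expected steps to first reach 3 from state i.
Boundary: h_3 = 0.
First-step equations for the other states:
  h_0 = 1 + 2/15*h_0 + 3/5*h_1 + 1/5*h_2 + 1/15*h_3
  h_1 = 1 + 2/15*h_0 + 1/3*h_1 + 7/15*h_2 + 1/15*h_3
  h_2 = 1 + 1/15*h_0 + 1/3*h_1 + 1/5*h_2 + 2/5*h_3

Substituting h_3 = 0 and rearranging gives the linear system (I - Q) h = 1:
  [13/15, -3/5, -1/5] . (h_0, h_1, h_2) = 1
  [-2/15, 2/3, -7/15] . (h_0, h_1, h_2) = 1
  [-1/15, -1/3, 4/5] . (h_0, h_1, h_2) = 1

Solving yields:
  h_0 = 4515/766
  h_1 = 4215/766
  h_2 = 1545/383

Starting state is 2, so the expected hitting time is h_2 = 1545/383.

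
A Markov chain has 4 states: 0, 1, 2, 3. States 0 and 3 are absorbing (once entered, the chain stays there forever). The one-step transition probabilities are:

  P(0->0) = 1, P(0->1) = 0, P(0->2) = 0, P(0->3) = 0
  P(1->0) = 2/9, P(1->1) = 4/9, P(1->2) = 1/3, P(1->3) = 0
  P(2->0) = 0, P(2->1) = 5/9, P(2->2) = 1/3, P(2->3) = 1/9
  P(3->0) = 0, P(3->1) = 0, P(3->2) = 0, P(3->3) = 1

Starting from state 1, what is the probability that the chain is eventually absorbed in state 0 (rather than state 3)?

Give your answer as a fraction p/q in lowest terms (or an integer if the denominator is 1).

Let a_i = P(absorbed in 0 | start in state i).
Boundary conditions: a_0 = 1, a_3 = 0.
For each transient state i, a_i = sum_j P(i->j) * a_j:
  a_1 = 2/9*a_0 + 4/9*a_1 + 1/3*a_2 + 0*a_3
  a_2 = 0*a_0 + 5/9*a_1 + 1/3*a_2 + 1/9*a_3

Substituting a_0 = 1 and a_3 = 0, rearrange to (I - Q) a = r where r[i] = P(i -> 0):
  [5/9, -1/3] . (a_1, a_2) = 2/9
  [-5/9, 2/3] . (a_1, a_2) = 0

Solving yields:
  a_1 = 4/5
  a_2 = 2/3

Starting state is 1, so the absorption probability is a_1 = 4/5.

Answer: 4/5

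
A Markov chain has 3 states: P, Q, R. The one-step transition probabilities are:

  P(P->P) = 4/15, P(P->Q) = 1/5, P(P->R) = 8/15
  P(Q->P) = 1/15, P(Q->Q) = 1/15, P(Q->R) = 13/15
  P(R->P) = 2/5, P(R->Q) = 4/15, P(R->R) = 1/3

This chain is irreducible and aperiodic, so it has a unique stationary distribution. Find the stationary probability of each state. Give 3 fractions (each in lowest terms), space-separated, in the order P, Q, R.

The stationary distribution satisfies pi = pi * P, i.e.:
  pi_P = 4/15*pi_P + 1/15*pi_Q + 2/5*pi_R
  pi_Q = 1/5*pi_P + 1/15*pi_Q + 4/15*pi_R
  pi_R = 8/15*pi_P + 13/15*pi_Q + 1/3*pi_R
with normalization: pi_P + pi_Q + pi_R = 1.

Using the first 2 balance equations plus normalization, the linear system A*pi = b is:
  [-11/15, 1/15, 2/5] . pi = 0
  [1/5, -14/15, 4/15] . pi = 0
  [1, 1, 1] . pi = 1

Solving yields:
  pi_P = 88/301
  pi_Q = 62/301
  pi_R = 151/301

Verification (pi * P):
  88/301*4/15 + 62/301*1/15 + 151/301*2/5 = 88/301 = pi_P  (ok)
  88/301*1/5 + 62/301*1/15 + 151/301*4/15 = 62/301 = pi_Q  (ok)
  88/301*8/15 + 62/301*13/15 + 151/301*1/3 = 151/301 = pi_R  (ok)

Answer: 88/301 62/301 151/301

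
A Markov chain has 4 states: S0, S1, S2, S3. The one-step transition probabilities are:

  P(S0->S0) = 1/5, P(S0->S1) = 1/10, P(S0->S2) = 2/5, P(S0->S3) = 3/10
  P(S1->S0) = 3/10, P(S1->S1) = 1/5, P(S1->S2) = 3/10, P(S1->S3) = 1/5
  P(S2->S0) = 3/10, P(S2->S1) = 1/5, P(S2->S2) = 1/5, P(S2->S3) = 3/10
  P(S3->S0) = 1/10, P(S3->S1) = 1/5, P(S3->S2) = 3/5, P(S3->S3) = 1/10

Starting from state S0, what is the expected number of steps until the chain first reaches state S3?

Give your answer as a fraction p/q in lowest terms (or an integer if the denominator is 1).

Let h_i = expected steps to first reach S3 from state i.
Boundary: h_S3 = 0.
First-step equations for the other states:
  h_S0 = 1 + 1/5*h_S0 + 1/10*h_S1 + 2/5*h_S2 + 3/10*h_S3
  h_S1 = 1 + 3/10*h_S0 + 1/5*h_S1 + 3/10*h_S2 + 1/5*h_S3
  h_S2 = 1 + 3/10*h_S0 + 1/5*h_S1 + 1/5*h_S2 + 3/10*h_S3

Substituting h_S3 = 0 and rearranging gives the linear system (I - Q) h = 1:
  [4/5, -1/10, -2/5] . (h_S0, h_S1, h_S2) = 1
  [-3/10, 4/5, -3/10] . (h_S0, h_S1, h_S2) = 1
  [-3/10, -1/5, 4/5] . (h_S0, h_S1, h_S2) = 1

Solving yields:
  h_S0 = 1090/311
  h_S1 = 1210/311
  h_S2 = 1100/311

Starting state is S0, so the expected hitting time is h_S0 = 1090/311.

Answer: 1090/311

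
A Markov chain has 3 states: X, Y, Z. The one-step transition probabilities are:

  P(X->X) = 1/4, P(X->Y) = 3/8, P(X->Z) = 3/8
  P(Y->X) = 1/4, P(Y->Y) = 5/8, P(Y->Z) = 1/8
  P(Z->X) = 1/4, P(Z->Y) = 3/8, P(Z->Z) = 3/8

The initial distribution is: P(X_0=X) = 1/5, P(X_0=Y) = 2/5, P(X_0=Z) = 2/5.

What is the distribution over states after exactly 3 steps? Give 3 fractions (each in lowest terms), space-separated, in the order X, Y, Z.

Answer: 1/4 319/640 161/640

Derivation:
Propagating the distribution step by step (d_{t+1} = d_t * P):
d_0 = (X=1/5, Y=2/5, Z=2/5)
  d_1[X] = 1/5*1/4 + 2/5*1/4 + 2/5*1/4 = 1/4
  d_1[Y] = 1/5*3/8 + 2/5*5/8 + 2/5*3/8 = 19/40
  d_1[Z] = 1/5*3/8 + 2/5*1/8 + 2/5*3/8 = 11/40
d_1 = (X=1/4, Y=19/40, Z=11/40)
  d_2[X] = 1/4*1/4 + 19/40*1/4 + 11/40*1/4 = 1/4
  d_2[Y] = 1/4*3/8 + 19/40*5/8 + 11/40*3/8 = 79/160
  d_2[Z] = 1/4*3/8 + 19/40*1/8 + 11/40*3/8 = 41/160
d_2 = (X=1/4, Y=79/160, Z=41/160)
  d_3[X] = 1/4*1/4 + 79/160*1/4 + 41/160*1/4 = 1/4
  d_3[Y] = 1/4*3/8 + 79/160*5/8 + 41/160*3/8 = 319/640
  d_3[Z] = 1/4*3/8 + 79/160*1/8 + 41/160*3/8 = 161/640
d_3 = (X=1/4, Y=319/640, Z=161/640)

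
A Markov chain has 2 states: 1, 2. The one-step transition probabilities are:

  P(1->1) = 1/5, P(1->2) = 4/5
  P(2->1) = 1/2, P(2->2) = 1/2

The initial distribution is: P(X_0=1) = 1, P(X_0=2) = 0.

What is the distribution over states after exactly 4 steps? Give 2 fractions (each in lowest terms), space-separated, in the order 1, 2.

Propagating the distribution step by step (d_{t+1} = d_t * P):
d_0 = (1=1, 2=0)
  d_1[1] = 1*1/5 + 0*1/2 = 1/5
  d_1[2] = 1*4/5 + 0*1/2 = 4/5
d_1 = (1=1/5, 2=4/5)
  d_2[1] = 1/5*1/5 + 4/5*1/2 = 11/25
  d_2[2] = 1/5*4/5 + 4/5*1/2 = 14/25
d_2 = (1=11/25, 2=14/25)
  d_3[1] = 11/25*1/5 + 14/25*1/2 = 46/125
  d_3[2] = 11/25*4/5 + 14/25*1/2 = 79/125
d_3 = (1=46/125, 2=79/125)
  d_4[1] = 46/125*1/5 + 79/125*1/2 = 487/1250
  d_4[2] = 46/125*4/5 + 79/125*1/2 = 763/1250
d_4 = (1=487/1250, 2=763/1250)

Answer: 487/1250 763/1250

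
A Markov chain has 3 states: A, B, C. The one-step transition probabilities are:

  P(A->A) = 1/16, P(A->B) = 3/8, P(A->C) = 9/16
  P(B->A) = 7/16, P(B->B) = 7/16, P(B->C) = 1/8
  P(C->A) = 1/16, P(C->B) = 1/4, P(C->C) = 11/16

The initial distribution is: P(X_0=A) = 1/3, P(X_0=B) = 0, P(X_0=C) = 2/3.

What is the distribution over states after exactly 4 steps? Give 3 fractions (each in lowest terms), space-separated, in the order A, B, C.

Answer: 763/4096 2739/8192 3927/8192

Derivation:
Propagating the distribution step by step (d_{t+1} = d_t * P):
d_0 = (A=1/3, B=0, C=2/3)
  d_1[A] = 1/3*1/16 + 0*7/16 + 2/3*1/16 = 1/16
  d_1[B] = 1/3*3/8 + 0*7/16 + 2/3*1/4 = 7/24
  d_1[C] = 1/3*9/16 + 0*1/8 + 2/3*11/16 = 31/48
d_1 = (A=1/16, B=7/24, C=31/48)
  d_2[A] = 1/16*1/16 + 7/24*7/16 + 31/48*1/16 = 11/64
  d_2[B] = 1/16*3/8 + 7/24*7/16 + 31/48*1/4 = 5/16
  d_2[C] = 1/16*9/16 + 7/24*1/8 + 31/48*11/16 = 33/64
d_2 = (A=11/64, B=5/16, C=33/64)
  d_3[A] = 11/64*1/16 + 5/16*7/16 + 33/64*1/16 = 23/128
  d_3[B] = 11/64*3/8 + 5/16*7/16 + 33/64*1/4 = 169/512
  d_3[C] = 11/64*9/16 + 5/16*1/8 + 33/64*11/16 = 251/512
d_3 = (A=23/128, B=169/512, C=251/512)
  d_4[A] = 23/128*1/16 + 169/512*7/16 + 251/512*1/16 = 763/4096
  d_4[B] = 23/128*3/8 + 169/512*7/16 + 251/512*1/4 = 2739/8192
  d_4[C] = 23/128*9/16 + 169/512*1/8 + 251/512*11/16 = 3927/8192
d_4 = (A=763/4096, B=2739/8192, C=3927/8192)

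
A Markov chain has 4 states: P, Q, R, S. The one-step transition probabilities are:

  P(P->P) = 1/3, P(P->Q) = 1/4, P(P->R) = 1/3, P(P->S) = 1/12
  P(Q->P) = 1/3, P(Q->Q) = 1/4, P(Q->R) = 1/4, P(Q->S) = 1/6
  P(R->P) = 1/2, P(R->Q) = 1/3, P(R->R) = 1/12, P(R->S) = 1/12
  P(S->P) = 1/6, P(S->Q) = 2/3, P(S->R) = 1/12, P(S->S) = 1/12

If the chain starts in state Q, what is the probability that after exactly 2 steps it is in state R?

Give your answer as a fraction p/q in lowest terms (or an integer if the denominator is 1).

Computing P^2 by repeated multiplication:
P^1 =
  P: [1/3, 1/4, 1/3, 1/12]
  Q: [1/3, 1/4, 1/4, 1/6]
  R: [1/2, 1/3, 1/12, 1/12]
  S: [1/6, 2/3, 1/12, 1/12]
P^2 =
  P: [3/8, 5/16, 5/24, 5/48]
  Q: [25/72, 49/144, 5/24, 5/48]
  R: [1/3, 7/24, 19/72, 1/9]
  S: [1/3, 7/24, 17/72, 5/36]

(P^2)[Q -> R] = 5/24

Answer: 5/24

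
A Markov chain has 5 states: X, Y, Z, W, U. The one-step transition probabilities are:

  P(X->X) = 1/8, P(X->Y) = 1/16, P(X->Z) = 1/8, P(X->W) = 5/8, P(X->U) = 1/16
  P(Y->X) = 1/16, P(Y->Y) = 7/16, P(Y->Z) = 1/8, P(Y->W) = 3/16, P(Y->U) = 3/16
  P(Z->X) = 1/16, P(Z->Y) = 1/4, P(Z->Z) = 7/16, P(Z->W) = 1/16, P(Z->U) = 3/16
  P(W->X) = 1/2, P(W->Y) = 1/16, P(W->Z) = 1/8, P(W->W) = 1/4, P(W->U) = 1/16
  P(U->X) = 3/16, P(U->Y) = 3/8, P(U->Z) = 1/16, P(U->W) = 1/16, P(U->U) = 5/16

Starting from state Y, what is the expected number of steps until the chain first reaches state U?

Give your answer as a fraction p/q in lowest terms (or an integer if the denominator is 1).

Let h_i = expected steps to first reach U from state i.
Boundary: h_U = 0.
First-step equations for the other states:
  h_X = 1 + 1/8*h_X + 1/16*h_Y + 1/8*h_Z + 5/8*h_W + 1/16*h_U
  h_Y = 1 + 1/16*h_X + 7/16*h_Y + 1/8*h_Z + 3/16*h_W + 3/16*h_U
  h_Z = 1 + 1/16*h_X + 1/4*h_Y + 7/16*h_Z + 1/16*h_W + 3/16*h_U
  h_W = 1 + 1/2*h_X + 1/16*h_Y + 1/8*h_Z + 1/4*h_W + 1/16*h_U

Substituting h_U = 0 and rearranging gives the linear system (I - Q) h = 1:
  [7/8, -1/16, -1/8, -5/8] . (h_X, h_Y, h_Z, h_W) = 1
  [-1/16, 9/16, -1/8, -3/16] . (h_X, h_Y, h_Z, h_W) = 1
  [-1/16, -1/4, 9/16, -1/16] . (h_X, h_Y, h_Z, h_W) = 1
  [-1/2, -1/16, -1/8, 3/4] . (h_X, h_Y, h_Z, h_W) = 1

Solving yields:
  h_X = 220/23
  h_Y = 176/23
  h_Z = 168/23
  h_W = 220/23

Starting state is Y, so the expected hitting time is h_Y = 176/23.

Answer: 176/23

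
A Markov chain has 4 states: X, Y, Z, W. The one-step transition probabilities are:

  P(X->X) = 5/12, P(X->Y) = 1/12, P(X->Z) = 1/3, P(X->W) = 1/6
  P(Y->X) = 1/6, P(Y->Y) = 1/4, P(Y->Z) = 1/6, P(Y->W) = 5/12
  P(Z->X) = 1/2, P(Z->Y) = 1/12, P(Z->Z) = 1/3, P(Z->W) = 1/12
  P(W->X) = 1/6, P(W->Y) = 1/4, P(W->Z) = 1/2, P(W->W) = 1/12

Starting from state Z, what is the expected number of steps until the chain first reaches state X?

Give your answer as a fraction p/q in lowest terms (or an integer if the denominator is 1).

Answer: 12/5

Derivation:
Let h_i = expected steps to first reach X from state i.
Boundary: h_X = 0.
First-step equations for the other states:
  h_Y = 1 + 1/6*h_X + 1/4*h_Y + 1/6*h_Z + 5/12*h_W
  h_Z = 1 + 1/2*h_X + 1/12*h_Y + 1/3*h_Z + 1/12*h_W
  h_W = 1 + 1/6*h_X + 1/4*h_Y + 1/2*h_Z + 1/12*h_W

Substituting h_X = 0 and rearranging gives the linear system (I - Q) h = 1:
  [3/4, -1/6, -5/12] . (h_Y, h_Z, h_W) = 1
  [-1/12, 2/3, -1/12] . (h_Y, h_Z, h_W) = 1
  [-1/4, -1/2, 11/12] . (h_Y, h_Z, h_W) = 1

Solving yields:
  h_Y = 132/35
  h_Z = 12/5
  h_W = 24/7

Starting state is Z, so the expected hitting time is h_Z = 12/5.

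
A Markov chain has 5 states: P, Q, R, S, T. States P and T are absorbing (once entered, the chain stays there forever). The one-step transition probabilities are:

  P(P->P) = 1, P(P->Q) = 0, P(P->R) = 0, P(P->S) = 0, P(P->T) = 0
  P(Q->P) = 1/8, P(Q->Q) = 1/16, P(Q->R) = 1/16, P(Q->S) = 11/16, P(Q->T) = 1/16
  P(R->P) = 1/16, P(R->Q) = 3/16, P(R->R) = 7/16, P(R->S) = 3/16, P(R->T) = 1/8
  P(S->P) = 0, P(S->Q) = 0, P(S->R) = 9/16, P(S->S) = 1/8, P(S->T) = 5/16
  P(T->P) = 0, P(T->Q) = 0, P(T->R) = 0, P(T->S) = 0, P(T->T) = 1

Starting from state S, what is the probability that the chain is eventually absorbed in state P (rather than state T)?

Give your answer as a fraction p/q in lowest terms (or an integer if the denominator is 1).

Let a_i = P(absorbed in P | start in state i).
Boundary conditions: a_P = 1, a_T = 0.
For each transient state i, a_i = sum_j P(i->j) * a_j:
  a_Q = 1/8*a_P + 1/16*a_Q + 1/16*a_R + 11/16*a_S + 1/16*a_T
  a_R = 1/16*a_P + 3/16*a_Q + 7/16*a_R + 3/16*a_S + 1/8*a_T
  a_S = 0*a_P + 0*a_Q + 9/16*a_R + 1/8*a_S + 5/16*a_T

Substituting a_P = 1 and a_T = 0, rearrange to (I - Q) a = r where r[i] = P(i -> P):
  [15/16, -1/16, -11/16] . (a_Q, a_R, a_S) = 1/8
  [-3/16, 9/16, -3/16] . (a_Q, a_R, a_S) = 1/16
  [0, -9/16, 7/8] . (a_Q, a_R, a_S) = 0

Solving yields:
  a_Q = 311/1146
  a_R = 49/191
  a_S = 63/382

Starting state is S, so the absorption probability is a_S = 63/382.

Answer: 63/382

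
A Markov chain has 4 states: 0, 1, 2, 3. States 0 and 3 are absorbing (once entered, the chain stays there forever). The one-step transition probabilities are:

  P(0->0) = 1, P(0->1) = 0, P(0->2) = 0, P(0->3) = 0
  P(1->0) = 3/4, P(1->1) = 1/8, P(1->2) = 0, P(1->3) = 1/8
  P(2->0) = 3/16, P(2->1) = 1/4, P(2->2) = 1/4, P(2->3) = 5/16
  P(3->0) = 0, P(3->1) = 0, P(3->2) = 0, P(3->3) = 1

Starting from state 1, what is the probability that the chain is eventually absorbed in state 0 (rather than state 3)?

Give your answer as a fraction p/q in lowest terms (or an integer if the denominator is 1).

Answer: 6/7

Derivation:
Let a_i = P(absorbed in 0 | start in state i).
Boundary conditions: a_0 = 1, a_3 = 0.
For each transient state i, a_i = sum_j P(i->j) * a_j:
  a_1 = 3/4*a_0 + 1/8*a_1 + 0*a_2 + 1/8*a_3
  a_2 = 3/16*a_0 + 1/4*a_1 + 1/4*a_2 + 5/16*a_3

Substituting a_0 = 1 and a_3 = 0, rearrange to (I - Q) a = r where r[i] = P(i -> 0):
  [7/8, 0] . (a_1, a_2) = 3/4
  [-1/4, 3/4] . (a_1, a_2) = 3/16

Solving yields:
  a_1 = 6/7
  a_2 = 15/28

Starting state is 1, so the absorption probability is a_1 = 6/7.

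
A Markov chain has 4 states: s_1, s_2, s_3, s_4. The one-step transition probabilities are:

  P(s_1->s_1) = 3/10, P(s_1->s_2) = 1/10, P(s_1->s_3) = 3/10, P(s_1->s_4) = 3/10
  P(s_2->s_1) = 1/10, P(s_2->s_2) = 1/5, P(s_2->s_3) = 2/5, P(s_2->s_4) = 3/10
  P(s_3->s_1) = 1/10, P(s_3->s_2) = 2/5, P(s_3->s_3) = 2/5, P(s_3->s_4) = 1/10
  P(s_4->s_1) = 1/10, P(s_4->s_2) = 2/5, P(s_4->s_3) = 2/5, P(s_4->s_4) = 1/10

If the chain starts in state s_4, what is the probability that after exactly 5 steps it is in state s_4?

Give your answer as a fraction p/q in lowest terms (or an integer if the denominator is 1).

Computing P^5 by repeated multiplication:
P^1 =
  s_1: [3/10, 1/10, 3/10, 3/10]
  s_2: [1/10, 1/5, 2/5, 3/10]
  s_3: [1/10, 2/5, 2/5, 1/10]
  s_4: [1/10, 2/5, 2/5, 1/10]
P^2 =
  s_1: [4/25, 29/100, 37/100, 9/50]
  s_2: [3/25, 33/100, 39/100, 4/25]
  s_3: [3/25, 29/100, 39/100, 1/5]
  s_4: [3/25, 29/100, 39/100, 1/5]
P^3 =
  s_1: [33/250, 147/500, 48/125, 19/100]
  s_2: [31/250, 149/500, 97/250, 19/100]
  s_3: [31/250, 153/500, 97/250, 91/500]
  s_4: [31/250, 153/500, 97/250, 91/500]
P^4 =
  s_1: [79/625, 377/1250, 967/2500, 463/2500]
  s_2: [78/625, 379/1250, 969/2500, 461/2500]
  s_3: [78/625, 377/1250, 969/2500, 93/500]
  s_4: [78/625, 377/1250, 969/2500, 93/500]
P^5 =
  s_1: [783/6250, 943/3125, 2421/6250, 116/625]
  s_2: [781/6250, 1887/6250, 1211/3125, 116/625]
  s_3: [781/6250, 1889/6250, 1211/3125, 579/3125]
  s_4: [781/6250, 1889/6250, 1211/3125, 579/3125]

(P^5)[s_4 -> s_4] = 579/3125

Answer: 579/3125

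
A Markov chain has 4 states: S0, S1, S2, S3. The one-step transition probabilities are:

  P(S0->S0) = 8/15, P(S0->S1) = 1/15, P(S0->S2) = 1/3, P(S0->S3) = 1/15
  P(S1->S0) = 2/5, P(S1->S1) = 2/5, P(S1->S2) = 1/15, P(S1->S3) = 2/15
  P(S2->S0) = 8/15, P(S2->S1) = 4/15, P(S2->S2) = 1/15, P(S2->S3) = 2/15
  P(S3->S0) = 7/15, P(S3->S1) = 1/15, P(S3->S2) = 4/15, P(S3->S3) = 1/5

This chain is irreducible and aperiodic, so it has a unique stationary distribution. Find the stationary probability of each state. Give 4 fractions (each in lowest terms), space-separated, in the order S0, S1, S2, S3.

Answer: 190/377 440/2639 587/2639 282/2639

Derivation:
The stationary distribution satisfies pi = pi * P, i.e.:
  pi_S0 = 8/15*pi_S0 + 2/5*pi_S1 + 8/15*pi_S2 + 7/15*pi_S3
  pi_S1 = 1/15*pi_S0 + 2/5*pi_S1 + 4/15*pi_S2 + 1/15*pi_S3
  pi_S2 = 1/3*pi_S0 + 1/15*pi_S1 + 1/15*pi_S2 + 4/15*pi_S3
  pi_S3 = 1/15*pi_S0 + 2/15*pi_S1 + 2/15*pi_S2 + 1/5*pi_S3
with normalization: pi_S0 + pi_S1 + pi_S2 + pi_S3 = 1.

Using the first 3 balance equations plus normalization, the linear system A*pi = b is:
  [-7/15, 2/5, 8/15, 7/15] . pi = 0
  [1/15, -3/5, 4/15, 1/15] . pi = 0
  [1/3, 1/15, -14/15, 4/15] . pi = 0
  [1, 1, 1, 1] . pi = 1

Solving yields:
  pi_S0 = 190/377
  pi_S1 = 440/2639
  pi_S2 = 587/2639
  pi_S3 = 282/2639

Verification (pi * P):
  190/377*8/15 + 440/2639*2/5 + 587/2639*8/15 + 282/2639*7/15 = 190/377 = pi_S0  (ok)
  190/377*1/15 + 440/2639*2/5 + 587/2639*4/15 + 282/2639*1/15 = 440/2639 = pi_S1  (ok)
  190/377*1/3 + 440/2639*1/15 + 587/2639*1/15 + 282/2639*4/15 = 587/2639 = pi_S2  (ok)
  190/377*1/15 + 440/2639*2/15 + 587/2639*2/15 + 282/2639*1/5 = 282/2639 = pi_S3  (ok)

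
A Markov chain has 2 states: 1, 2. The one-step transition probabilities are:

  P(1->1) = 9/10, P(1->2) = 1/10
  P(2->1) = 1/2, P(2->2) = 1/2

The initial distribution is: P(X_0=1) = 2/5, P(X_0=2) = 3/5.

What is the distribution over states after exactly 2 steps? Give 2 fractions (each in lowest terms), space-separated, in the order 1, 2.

Propagating the distribution step by step (d_{t+1} = d_t * P):
d_0 = (1=2/5, 2=3/5)
  d_1[1] = 2/5*9/10 + 3/5*1/2 = 33/50
  d_1[2] = 2/5*1/10 + 3/5*1/2 = 17/50
d_1 = (1=33/50, 2=17/50)
  d_2[1] = 33/50*9/10 + 17/50*1/2 = 191/250
  d_2[2] = 33/50*1/10 + 17/50*1/2 = 59/250
d_2 = (1=191/250, 2=59/250)

Answer: 191/250 59/250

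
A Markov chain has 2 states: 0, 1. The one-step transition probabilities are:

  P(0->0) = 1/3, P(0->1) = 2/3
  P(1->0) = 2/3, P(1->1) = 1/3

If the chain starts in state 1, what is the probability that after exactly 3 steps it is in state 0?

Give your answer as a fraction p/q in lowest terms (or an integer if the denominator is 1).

Computing P^3 by repeated multiplication:
P^1 =
  0: [1/3, 2/3]
  1: [2/3, 1/3]
P^2 =
  0: [5/9, 4/9]
  1: [4/9, 5/9]
P^3 =
  0: [13/27, 14/27]
  1: [14/27, 13/27]

(P^3)[1 -> 0] = 14/27

Answer: 14/27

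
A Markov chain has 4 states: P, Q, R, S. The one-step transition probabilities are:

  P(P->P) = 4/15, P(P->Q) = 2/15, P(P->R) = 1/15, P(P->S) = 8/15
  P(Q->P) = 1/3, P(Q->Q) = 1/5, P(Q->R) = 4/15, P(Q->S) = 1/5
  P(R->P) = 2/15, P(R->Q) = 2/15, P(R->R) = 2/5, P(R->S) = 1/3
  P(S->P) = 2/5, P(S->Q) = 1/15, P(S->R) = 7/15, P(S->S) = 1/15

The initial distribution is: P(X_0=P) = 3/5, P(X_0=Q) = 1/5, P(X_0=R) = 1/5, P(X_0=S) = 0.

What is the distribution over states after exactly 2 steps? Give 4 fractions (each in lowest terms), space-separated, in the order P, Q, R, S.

Propagating the distribution step by step (d_{t+1} = d_t * P):
d_0 = (P=3/5, Q=1/5, R=1/5, S=0)
  d_1[P] = 3/5*4/15 + 1/5*1/3 + 1/5*2/15 + 0*2/5 = 19/75
  d_1[Q] = 3/5*2/15 + 1/5*1/5 + 1/5*2/15 + 0*1/15 = 11/75
  d_1[R] = 3/5*1/15 + 1/5*4/15 + 1/5*2/5 + 0*7/15 = 13/75
  d_1[S] = 3/5*8/15 + 1/5*1/5 + 1/5*1/3 + 0*1/15 = 32/75
d_1 = (P=19/75, Q=11/75, R=13/75, S=32/75)
  d_2[P] = 19/75*4/15 + 11/75*1/3 + 13/75*2/15 + 32/75*2/5 = 349/1125
  d_2[Q] = 19/75*2/15 + 11/75*1/5 + 13/75*2/15 + 32/75*1/15 = 43/375
  d_2[R] = 19/75*1/15 + 11/75*4/15 + 13/75*2/5 + 32/75*7/15 = 73/225
  d_2[S] = 19/75*8/15 + 11/75*1/5 + 13/75*1/3 + 32/75*1/15 = 94/375
d_2 = (P=349/1125, Q=43/375, R=73/225, S=94/375)

Answer: 349/1125 43/375 73/225 94/375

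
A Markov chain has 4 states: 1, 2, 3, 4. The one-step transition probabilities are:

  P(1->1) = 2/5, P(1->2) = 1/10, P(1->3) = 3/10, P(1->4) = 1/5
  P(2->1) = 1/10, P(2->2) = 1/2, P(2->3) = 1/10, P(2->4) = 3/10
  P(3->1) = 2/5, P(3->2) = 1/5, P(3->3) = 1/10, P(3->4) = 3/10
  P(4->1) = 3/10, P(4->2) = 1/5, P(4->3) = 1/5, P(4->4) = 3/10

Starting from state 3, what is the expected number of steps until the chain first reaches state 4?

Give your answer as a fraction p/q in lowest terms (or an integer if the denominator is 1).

Let h_i = expected steps to first reach 4 from state i.
Boundary: h_4 = 0.
First-step equations for the other states:
  h_1 = 1 + 2/5*h_1 + 1/10*h_2 + 3/10*h_3 + 1/5*h_4
  h_2 = 1 + 1/10*h_1 + 1/2*h_2 + 1/10*h_3 + 3/10*h_4
  h_3 = 1 + 2/5*h_1 + 1/5*h_2 + 1/10*h_3 + 3/10*h_4

Substituting h_4 = 0 and rearranging gives the linear system (I - Q) h = 1:
  [3/5, -1/10, -3/10] . (h_1, h_2, h_3) = 1
  [-1/10, 1/2, -1/10] . (h_1, h_2, h_3) = 1
  [-2/5, -1/5, 9/10] . (h_1, h_2, h_3) = 1

Solving yields:
  h_1 = 740/179
  h_2 = 640/179
  h_3 = 670/179

Starting state is 3, so the expected hitting time is h_3 = 670/179.

Answer: 670/179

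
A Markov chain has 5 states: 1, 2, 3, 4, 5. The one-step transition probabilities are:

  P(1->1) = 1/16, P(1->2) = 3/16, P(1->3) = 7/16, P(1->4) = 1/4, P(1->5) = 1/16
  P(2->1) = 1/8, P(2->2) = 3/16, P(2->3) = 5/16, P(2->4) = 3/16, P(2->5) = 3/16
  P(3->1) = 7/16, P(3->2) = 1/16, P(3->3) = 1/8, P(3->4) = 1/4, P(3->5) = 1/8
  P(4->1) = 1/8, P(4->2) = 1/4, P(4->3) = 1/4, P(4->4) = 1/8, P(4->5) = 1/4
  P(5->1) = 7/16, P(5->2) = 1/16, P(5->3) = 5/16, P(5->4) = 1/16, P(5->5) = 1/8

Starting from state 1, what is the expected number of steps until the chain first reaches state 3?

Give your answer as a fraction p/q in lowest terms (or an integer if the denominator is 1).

Answer: 6068/2201

Derivation:
Let h_i = expected steps to first reach 3 from state i.
Boundary: h_3 = 0.
First-step equations for the other states:
  h_1 = 1 + 1/16*h_1 + 3/16*h_2 + 7/16*h_3 + 1/4*h_4 + 1/16*h_5
  h_2 = 1 + 1/8*h_1 + 3/16*h_2 + 5/16*h_3 + 3/16*h_4 + 3/16*h_5
  h_4 = 1 + 1/8*h_1 + 1/4*h_2 + 1/4*h_3 + 1/8*h_4 + 1/4*h_5
  h_5 = 1 + 7/16*h_1 + 1/16*h_2 + 5/16*h_3 + 1/16*h_4 + 1/8*h_5

Substituting h_3 = 0 and rearranging gives the linear system (I - Q) h = 1:
  [15/16, -3/16, -1/4, -1/16] . (h_1, h_2, h_4, h_5) = 1
  [-1/8, 13/16, -3/16, -3/16] . (h_1, h_2, h_4, h_5) = 1
  [-1/8, -1/4, 7/8, -1/4] . (h_1, h_2, h_4, h_5) = 1
  [-7/16, -1/16, -1/16, 7/8] . (h_1, h_2, h_4, h_5) = 1

Solving yields:
  h_1 = 6068/2201
  h_2 = 96/31
  h_4 = 21604/6603
  h_5 = 19652/6603

Starting state is 1, so the expected hitting time is h_1 = 6068/2201.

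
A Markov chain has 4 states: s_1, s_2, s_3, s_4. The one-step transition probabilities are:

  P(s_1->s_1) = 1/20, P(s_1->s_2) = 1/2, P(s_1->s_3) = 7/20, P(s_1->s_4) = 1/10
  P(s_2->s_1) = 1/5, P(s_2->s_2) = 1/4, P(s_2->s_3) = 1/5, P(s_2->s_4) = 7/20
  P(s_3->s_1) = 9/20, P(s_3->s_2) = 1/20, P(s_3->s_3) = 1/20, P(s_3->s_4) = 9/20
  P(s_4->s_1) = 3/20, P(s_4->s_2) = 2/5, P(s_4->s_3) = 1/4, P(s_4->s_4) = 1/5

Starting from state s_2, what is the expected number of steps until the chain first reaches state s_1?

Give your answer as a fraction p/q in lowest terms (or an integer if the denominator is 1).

Answer: 5270/1217

Derivation:
Let h_i = expected steps to first reach s_1 from state i.
Boundary: h_s_1 = 0.
First-step equations for the other states:
  h_s_2 = 1 + 1/5*h_s_1 + 1/4*h_s_2 + 1/5*h_s_3 + 7/20*h_s_4
  h_s_3 = 1 + 9/20*h_s_1 + 1/20*h_s_2 + 1/20*h_s_3 + 9/20*h_s_4
  h_s_4 = 1 + 3/20*h_s_1 + 2/5*h_s_2 + 1/4*h_s_3 + 1/5*h_s_4

Substituting h_s_1 = 0 and rearranging gives the linear system (I - Q) h = 1:
  [3/4, -1/5, -7/20] . (h_s_2, h_s_3, h_s_4) = 1
  [-1/20, 19/20, -9/20] . (h_s_2, h_s_3, h_s_4) = 1
  [-2/5, -1/4, 4/5] . (h_s_2, h_s_3, h_s_4) = 1

Solving yields:
  h_s_2 = 5270/1217
  h_s_3 = 4140/1217
  h_s_4 = 5450/1217

Starting state is s_2, so the expected hitting time is h_s_2 = 5270/1217.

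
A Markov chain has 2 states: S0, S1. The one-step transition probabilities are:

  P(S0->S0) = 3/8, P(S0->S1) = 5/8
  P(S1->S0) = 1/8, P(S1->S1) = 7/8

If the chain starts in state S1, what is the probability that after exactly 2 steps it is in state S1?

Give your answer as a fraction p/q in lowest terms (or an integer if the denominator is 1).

Answer: 27/32

Derivation:
Computing P^2 by repeated multiplication:
P^1 =
  S0: [3/8, 5/8]
  S1: [1/8, 7/8]
P^2 =
  S0: [7/32, 25/32]
  S1: [5/32, 27/32]

(P^2)[S1 -> S1] = 27/32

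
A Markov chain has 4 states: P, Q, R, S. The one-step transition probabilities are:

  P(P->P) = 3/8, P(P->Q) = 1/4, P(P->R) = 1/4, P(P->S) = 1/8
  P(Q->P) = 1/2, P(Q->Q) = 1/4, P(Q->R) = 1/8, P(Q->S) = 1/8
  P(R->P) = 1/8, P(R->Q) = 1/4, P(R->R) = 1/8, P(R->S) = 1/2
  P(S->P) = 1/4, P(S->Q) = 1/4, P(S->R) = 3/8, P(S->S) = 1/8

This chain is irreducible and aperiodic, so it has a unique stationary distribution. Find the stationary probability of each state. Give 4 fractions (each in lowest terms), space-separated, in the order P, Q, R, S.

The stationary distribution satisfies pi = pi * P, i.e.:
  pi_P = 3/8*pi_P + 1/2*pi_Q + 1/8*pi_R + 1/4*pi_S
  pi_Q = 1/4*pi_P + 1/4*pi_Q + 1/4*pi_R + 1/4*pi_S
  pi_R = 1/4*pi_P + 1/8*pi_Q + 1/8*pi_R + 3/8*pi_S
  pi_S = 1/8*pi_P + 1/8*pi_Q + 1/2*pi_R + 1/8*pi_S
with normalization: pi_P + pi_Q + pi_R + pi_S = 1.

Using the first 3 balance equations plus normalization, the linear system A*pi = b is:
  [-5/8, 1/2, 1/8, 1/4] . pi = 0
  [1/4, -3/4, 1/4, 1/4] . pi = 0
  [1/4, 1/8, -7/8, 3/8] . pi = 0
  [1, 1, 1, 1] . pi = 1

Solving yields:
  pi_P = 15/46
  pi_Q = 1/4
  pi_R = 5/23
  pi_S = 19/92

Verification (pi * P):
  15/46*3/8 + 1/4*1/2 + 5/23*1/8 + 19/92*1/4 = 15/46 = pi_P  (ok)
  15/46*1/4 + 1/4*1/4 + 5/23*1/4 + 19/92*1/4 = 1/4 = pi_Q  (ok)
  15/46*1/4 + 1/4*1/8 + 5/23*1/8 + 19/92*3/8 = 5/23 = pi_R  (ok)
  15/46*1/8 + 1/4*1/8 + 5/23*1/2 + 19/92*1/8 = 19/92 = pi_S  (ok)

Answer: 15/46 1/4 5/23 19/92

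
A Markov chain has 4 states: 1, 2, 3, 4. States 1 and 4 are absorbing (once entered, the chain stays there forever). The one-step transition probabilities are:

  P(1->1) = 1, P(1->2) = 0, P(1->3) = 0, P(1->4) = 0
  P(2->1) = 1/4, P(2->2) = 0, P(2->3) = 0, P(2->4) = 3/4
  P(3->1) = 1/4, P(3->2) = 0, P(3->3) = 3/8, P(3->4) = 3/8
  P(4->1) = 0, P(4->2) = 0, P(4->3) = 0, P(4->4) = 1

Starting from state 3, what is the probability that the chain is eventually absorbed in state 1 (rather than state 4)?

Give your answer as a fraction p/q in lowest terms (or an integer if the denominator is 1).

Answer: 2/5

Derivation:
Let a_i = P(absorbed in 1 | start in state i).
Boundary conditions: a_1 = 1, a_4 = 0.
For each transient state i, a_i = sum_j P(i->j) * a_j:
  a_2 = 1/4*a_1 + 0*a_2 + 0*a_3 + 3/4*a_4
  a_3 = 1/4*a_1 + 0*a_2 + 3/8*a_3 + 3/8*a_4

Substituting a_1 = 1 and a_4 = 0, rearrange to (I - Q) a = r where r[i] = P(i -> 1):
  [1, 0] . (a_2, a_3) = 1/4
  [0, 5/8] . (a_2, a_3) = 1/4

Solving yields:
  a_2 = 1/4
  a_3 = 2/5

Starting state is 3, so the absorption probability is a_3 = 2/5.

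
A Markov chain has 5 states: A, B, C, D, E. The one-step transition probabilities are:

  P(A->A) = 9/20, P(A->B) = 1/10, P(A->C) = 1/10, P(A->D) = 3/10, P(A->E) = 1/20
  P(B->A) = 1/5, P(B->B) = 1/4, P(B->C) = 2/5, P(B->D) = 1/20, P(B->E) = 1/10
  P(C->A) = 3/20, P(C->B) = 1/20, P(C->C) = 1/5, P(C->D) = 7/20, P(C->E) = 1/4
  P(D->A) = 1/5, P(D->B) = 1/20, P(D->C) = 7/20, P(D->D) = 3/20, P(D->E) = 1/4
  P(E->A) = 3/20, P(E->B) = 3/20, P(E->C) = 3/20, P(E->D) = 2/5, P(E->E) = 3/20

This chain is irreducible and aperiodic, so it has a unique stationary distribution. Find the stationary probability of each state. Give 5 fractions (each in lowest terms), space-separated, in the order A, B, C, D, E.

The stationary distribution satisfies pi = pi * P, i.e.:
  pi_A = 9/20*pi_A + 1/5*pi_B + 3/20*pi_C + 1/5*pi_D + 3/20*pi_E
  pi_B = 1/10*pi_A + 1/4*pi_B + 1/20*pi_C + 1/20*pi_D + 3/20*pi_E
  pi_C = 1/10*pi_A + 2/5*pi_B + 1/5*pi_C + 7/20*pi_D + 3/20*pi_E
  pi_D = 3/10*pi_A + 1/20*pi_B + 7/20*pi_C + 3/20*pi_D + 2/5*pi_E
  pi_E = 1/20*pi_A + 1/10*pi_B + 1/4*pi_C + 1/4*pi_D + 3/20*pi_E
with normalization: pi_A + pi_B + pi_C + pi_D + pi_E = 1.

Using the first 4 balance equations plus normalization, the linear system A*pi = b is:
  [-11/20, 1/5, 3/20, 1/5, 3/20] . pi = 0
  [1/10, -3/4, 1/20, 1/20, 3/20] . pi = 0
  [1/10, 2/5, -4/5, 7/20, 3/20] . pi = 0
  [3/10, 1/20, 7/20, -17/20, 2/5] . pi = 0
  [1, 1, 1, 1, 1] . pi = 1

Solving yields:
  pi_A = 28935/120461
  pi_B = 11899/120461
  pi_C = 27325/120461
  pi_D = 31808/120461
  pi_E = 20494/120461

Verification (pi * P):
  28935/120461*9/20 + 11899/120461*1/5 + 27325/120461*3/20 + 31808/120461*1/5 + 20494/120461*3/20 = 28935/120461 = pi_A  (ok)
  28935/120461*1/10 + 11899/120461*1/4 + 27325/120461*1/20 + 31808/120461*1/20 + 20494/120461*3/20 = 11899/120461 = pi_B  (ok)
  28935/120461*1/10 + 11899/120461*2/5 + 27325/120461*1/5 + 31808/120461*7/20 + 20494/120461*3/20 = 27325/120461 = pi_C  (ok)
  28935/120461*3/10 + 11899/120461*1/20 + 27325/120461*7/20 + 31808/120461*3/20 + 20494/120461*2/5 = 31808/120461 = pi_D  (ok)
  28935/120461*1/20 + 11899/120461*1/10 + 27325/120461*1/4 + 31808/120461*1/4 + 20494/120461*3/20 = 20494/120461 = pi_E  (ok)

Answer: 28935/120461 11899/120461 27325/120461 31808/120461 20494/120461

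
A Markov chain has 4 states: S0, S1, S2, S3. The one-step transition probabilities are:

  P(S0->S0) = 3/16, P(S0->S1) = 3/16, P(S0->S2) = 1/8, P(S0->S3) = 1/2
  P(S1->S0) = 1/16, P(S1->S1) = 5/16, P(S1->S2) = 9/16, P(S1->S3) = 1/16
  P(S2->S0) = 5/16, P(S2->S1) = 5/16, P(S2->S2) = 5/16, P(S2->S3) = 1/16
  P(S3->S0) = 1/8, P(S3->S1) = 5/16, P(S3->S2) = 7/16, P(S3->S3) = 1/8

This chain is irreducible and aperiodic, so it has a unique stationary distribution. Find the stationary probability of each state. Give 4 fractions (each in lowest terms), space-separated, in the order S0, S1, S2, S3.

The stationary distribution satisfies pi = pi * P, i.e.:
  pi_S0 = 3/16*pi_S0 + 1/16*pi_S1 + 5/16*pi_S2 + 1/8*pi_S3
  pi_S1 = 3/16*pi_S0 + 5/16*pi_S1 + 5/16*pi_S2 + 5/16*pi_S3
  pi_S2 = 1/8*pi_S0 + 9/16*pi_S1 + 5/16*pi_S2 + 7/16*pi_S3
  pi_S3 = 1/2*pi_S0 + 1/16*pi_S1 + 1/16*pi_S2 + 1/8*pi_S3
with normalization: pi_S0 + pi_S1 + pi_S2 + pi_S3 = 1.

Using the first 3 balance equations plus normalization, the linear system A*pi = b is:
  [-13/16, 1/16, 5/16, 1/8] . pi = 0
  [3/16, -11/16, 5/16, 5/16] . pi = 0
  [1/8, 9/16, -11/16, 7/16] . pi = 0
  [1, 1, 1, 1] . pi = 1

Solving yields:
  pi_S0 = 71/378
  pi_S1 = 437/1512
  pi_S2 = 239/648
  pi_S3 = 25/162

Verification (pi * P):
  71/378*3/16 + 437/1512*1/16 + 239/648*5/16 + 25/162*1/8 = 71/378 = pi_S0  (ok)
  71/378*3/16 + 437/1512*5/16 + 239/648*5/16 + 25/162*5/16 = 437/1512 = pi_S1  (ok)
  71/378*1/8 + 437/1512*9/16 + 239/648*5/16 + 25/162*7/16 = 239/648 = pi_S2  (ok)
  71/378*1/2 + 437/1512*1/16 + 239/648*1/16 + 25/162*1/8 = 25/162 = pi_S3  (ok)

Answer: 71/378 437/1512 239/648 25/162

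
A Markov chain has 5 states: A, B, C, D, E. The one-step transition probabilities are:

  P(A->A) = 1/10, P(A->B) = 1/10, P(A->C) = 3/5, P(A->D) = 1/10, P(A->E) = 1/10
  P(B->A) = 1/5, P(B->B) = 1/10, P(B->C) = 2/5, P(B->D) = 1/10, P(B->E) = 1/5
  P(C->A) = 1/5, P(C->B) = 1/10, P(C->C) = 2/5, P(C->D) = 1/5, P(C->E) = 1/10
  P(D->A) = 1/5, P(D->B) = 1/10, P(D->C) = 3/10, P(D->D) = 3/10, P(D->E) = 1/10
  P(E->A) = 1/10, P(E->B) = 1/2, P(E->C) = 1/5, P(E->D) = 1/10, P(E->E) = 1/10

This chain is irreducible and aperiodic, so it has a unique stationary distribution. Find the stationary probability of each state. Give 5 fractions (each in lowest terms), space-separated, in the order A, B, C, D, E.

The stationary distribution satisfies pi = pi * P, i.e.:
  pi_A = 1/10*pi_A + 1/5*pi_B + 1/5*pi_C + 1/5*pi_D + 1/10*pi_E
  pi_B = 1/10*pi_A + 1/10*pi_B + 1/10*pi_C + 1/10*pi_D + 1/2*pi_E
  pi_C = 3/5*pi_A + 2/5*pi_B + 2/5*pi_C + 3/10*pi_D + 1/5*pi_E
  pi_D = 1/10*pi_A + 1/10*pi_B + 1/5*pi_C + 3/10*pi_D + 1/10*pi_E
  pi_E = 1/10*pi_A + 1/5*pi_B + 1/10*pi_C + 1/10*pi_D + 1/10*pi_E
with normalization: pi_A + pi_B + pi_C + pi_D + pi_E = 1.

Using the first 4 balance equations plus normalization, the linear system A*pi = b is:
  [-9/10, 1/5, 1/5, 1/5, 1/10] . pi = 0
  [1/10, -9/10, 1/10, 1/10, 1/2] . pi = 0
  [3/5, 2/5, -3/5, 3/10, 1/5] . pi = 0
  [1/10, 1/10, 1/5, -7/10, 1/10] . pi = 0
  [1, 1, 1, 1, 1] . pi = 1

Solving yields:
  pi_A = 181/1056
  pi_B = 7/48
  pi_C = 13/33
  pi_D = 23/132
  pi_E = 11/96

Verification (pi * P):
  181/1056*1/10 + 7/48*1/5 + 13/33*1/5 + 23/132*1/5 + 11/96*1/10 = 181/1056 = pi_A  (ok)
  181/1056*1/10 + 7/48*1/10 + 13/33*1/10 + 23/132*1/10 + 11/96*1/2 = 7/48 = pi_B  (ok)
  181/1056*3/5 + 7/48*2/5 + 13/33*2/5 + 23/132*3/10 + 11/96*1/5 = 13/33 = pi_C  (ok)
  181/1056*1/10 + 7/48*1/10 + 13/33*1/5 + 23/132*3/10 + 11/96*1/10 = 23/132 = pi_D  (ok)
  181/1056*1/10 + 7/48*1/5 + 13/33*1/10 + 23/132*1/10 + 11/96*1/10 = 11/96 = pi_E  (ok)

Answer: 181/1056 7/48 13/33 23/132 11/96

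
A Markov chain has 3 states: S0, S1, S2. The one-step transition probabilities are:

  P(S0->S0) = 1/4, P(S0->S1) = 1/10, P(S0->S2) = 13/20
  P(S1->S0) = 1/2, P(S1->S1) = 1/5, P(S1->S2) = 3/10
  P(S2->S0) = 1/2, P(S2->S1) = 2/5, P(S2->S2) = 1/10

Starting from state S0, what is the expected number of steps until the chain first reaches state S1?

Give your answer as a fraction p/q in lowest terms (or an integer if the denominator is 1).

Answer: 31/7

Derivation:
Let h_i = expected steps to first reach S1 from state i.
Boundary: h_S1 = 0.
First-step equations for the other states:
  h_S0 = 1 + 1/4*h_S0 + 1/10*h_S1 + 13/20*h_S2
  h_S2 = 1 + 1/2*h_S0 + 2/5*h_S1 + 1/10*h_S2

Substituting h_S1 = 0 and rearranging gives the linear system (I - Q) h = 1:
  [3/4, -13/20] . (h_S0, h_S2) = 1
  [-1/2, 9/10] . (h_S0, h_S2) = 1

Solving yields:
  h_S0 = 31/7
  h_S2 = 25/7

Starting state is S0, so the expected hitting time is h_S0 = 31/7.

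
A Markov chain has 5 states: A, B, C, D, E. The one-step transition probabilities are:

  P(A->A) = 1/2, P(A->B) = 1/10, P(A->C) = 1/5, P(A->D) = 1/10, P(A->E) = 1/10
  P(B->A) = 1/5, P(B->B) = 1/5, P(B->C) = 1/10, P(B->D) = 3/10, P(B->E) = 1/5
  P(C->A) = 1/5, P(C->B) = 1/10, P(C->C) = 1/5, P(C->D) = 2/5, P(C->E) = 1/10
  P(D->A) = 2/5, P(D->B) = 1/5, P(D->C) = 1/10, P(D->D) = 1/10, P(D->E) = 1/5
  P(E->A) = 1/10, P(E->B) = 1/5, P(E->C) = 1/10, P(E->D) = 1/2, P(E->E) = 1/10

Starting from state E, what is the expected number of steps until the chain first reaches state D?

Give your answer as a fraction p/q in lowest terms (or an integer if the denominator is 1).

Let h_i = expected steps to first reach D from state i.
Boundary: h_D = 0.
First-step equations for the other states:
  h_A = 1 + 1/2*h_A + 1/10*h_B + 1/5*h_C + 1/10*h_D + 1/10*h_E
  h_B = 1 + 1/5*h_A + 1/5*h_B + 1/10*h_C + 3/10*h_D + 1/5*h_E
  h_C = 1 + 1/5*h_A + 1/10*h_B + 1/5*h_C + 2/5*h_D + 1/10*h_E
  h_E = 1 + 1/10*h_A + 1/5*h_B + 1/10*h_C + 1/2*h_D + 1/10*h_E

Substituting h_D = 0 and rearranging gives the linear system (I - Q) h = 1:
  [1/2, -1/10, -1/5, -1/10] . (h_A, h_B, h_C, h_E) = 1
  [-1/5, 4/5, -1/10, -1/5] . (h_A, h_B, h_C, h_E) = 1
  [-1/5, -1/10, 4/5, -1/10] . (h_A, h_B, h_C, h_E) = 1
  [-1/10, -1/5, -1/10, 9/10] . (h_A, h_B, h_C, h_E) = 1

Solving yields:
  h_A = 8900/1981
  h_B = 6830/1981
  h_C = 890/283
  h_E = 5400/1981

Starting state is E, so the expected hitting time is h_E = 5400/1981.

Answer: 5400/1981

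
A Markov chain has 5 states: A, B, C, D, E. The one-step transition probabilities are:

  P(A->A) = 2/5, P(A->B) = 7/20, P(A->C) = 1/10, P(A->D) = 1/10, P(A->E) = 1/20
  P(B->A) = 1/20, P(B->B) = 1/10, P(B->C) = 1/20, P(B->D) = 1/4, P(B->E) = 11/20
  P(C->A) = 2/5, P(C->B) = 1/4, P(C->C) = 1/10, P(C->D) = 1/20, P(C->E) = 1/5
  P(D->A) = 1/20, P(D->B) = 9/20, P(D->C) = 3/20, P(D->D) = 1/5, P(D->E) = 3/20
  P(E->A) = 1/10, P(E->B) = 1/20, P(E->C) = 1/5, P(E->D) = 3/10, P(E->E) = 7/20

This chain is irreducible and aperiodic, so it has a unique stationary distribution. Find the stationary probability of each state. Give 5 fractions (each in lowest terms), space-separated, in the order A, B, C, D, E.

The stationary distribution satisfies pi = pi * P, i.e.:
  pi_A = 2/5*pi_A + 1/20*pi_B + 2/5*pi_C + 1/20*pi_D + 1/10*pi_E
  pi_B = 7/20*pi_A + 1/10*pi_B + 1/4*pi_C + 9/20*pi_D + 1/20*pi_E
  pi_C = 1/10*pi_A + 1/20*pi_B + 1/10*pi_C + 3/20*pi_D + 1/5*pi_E
  pi_D = 1/10*pi_A + 1/4*pi_B + 1/20*pi_C + 1/5*pi_D + 3/10*pi_E
  pi_E = 1/20*pi_A + 11/20*pi_B + 1/5*pi_C + 3/20*pi_D + 7/20*pi_E
with normalization: pi_A + pi_B + pi_C + pi_D + pi_E = 1.

Using the first 4 balance equations plus normalization, the linear system A*pi = b is:
  [-3/5, 1/20, 2/5, 1/20, 1/10] . pi = 0
  [7/20, -9/10, 1/4, 9/20, 1/20] . pi = 0
  [1/10, 1/20, -9/10, 3/20, 1/5] . pi = 0
  [1/10, 1/4, 1/20, -4/5, 3/10] . pi = 0
  [1, 1, 1, 1, 1] . pi = 1

Solving yields:
  pi_A = 2905/17348
  pi_B = 1891/8674
  pi_C = 1107/8674
  pi_D = 882/4337
  pi_E = 4919/17348

Verification (pi * P):
  2905/17348*2/5 + 1891/8674*1/20 + 1107/8674*2/5 + 882/4337*1/20 + 4919/17348*1/10 = 2905/17348 = pi_A  (ok)
  2905/17348*7/20 + 1891/8674*1/10 + 1107/8674*1/4 + 882/4337*9/20 + 4919/17348*1/20 = 1891/8674 = pi_B  (ok)
  2905/17348*1/10 + 1891/8674*1/20 + 1107/8674*1/10 + 882/4337*3/20 + 4919/17348*1/5 = 1107/8674 = pi_C  (ok)
  2905/17348*1/10 + 1891/8674*1/4 + 1107/8674*1/20 + 882/4337*1/5 + 4919/17348*3/10 = 882/4337 = pi_D  (ok)
  2905/17348*1/20 + 1891/8674*11/20 + 1107/8674*1/5 + 882/4337*3/20 + 4919/17348*7/20 = 4919/17348 = pi_E  (ok)

Answer: 2905/17348 1891/8674 1107/8674 882/4337 4919/17348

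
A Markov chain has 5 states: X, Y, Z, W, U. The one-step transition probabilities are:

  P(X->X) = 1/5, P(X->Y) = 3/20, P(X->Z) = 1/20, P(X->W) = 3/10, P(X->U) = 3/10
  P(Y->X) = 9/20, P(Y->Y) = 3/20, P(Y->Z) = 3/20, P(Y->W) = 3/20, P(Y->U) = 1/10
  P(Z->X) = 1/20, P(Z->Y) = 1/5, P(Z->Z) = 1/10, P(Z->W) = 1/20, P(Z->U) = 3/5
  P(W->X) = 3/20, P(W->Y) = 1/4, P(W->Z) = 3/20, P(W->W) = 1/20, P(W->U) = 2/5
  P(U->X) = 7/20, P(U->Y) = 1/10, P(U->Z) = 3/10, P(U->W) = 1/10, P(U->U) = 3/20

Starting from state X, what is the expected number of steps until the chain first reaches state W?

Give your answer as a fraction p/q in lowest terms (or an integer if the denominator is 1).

Answer: 8050/1523

Derivation:
Let h_i = expected steps to first reach W from state i.
Boundary: h_W = 0.
First-step equations for the other states:
  h_X = 1 + 1/5*h_X + 3/20*h_Y + 1/20*h_Z + 3/10*h_W + 3/10*h_U
  h_Y = 1 + 9/20*h_X + 3/20*h_Y + 3/20*h_Z + 3/20*h_W + 1/10*h_U
  h_Z = 1 + 1/20*h_X + 1/5*h_Y + 1/10*h_Z + 1/20*h_W + 3/5*h_U
  h_U = 1 + 7/20*h_X + 1/10*h_Y + 3/10*h_Z + 1/10*h_W + 3/20*h_U

Substituting h_W = 0 and rearranging gives the linear system (I - Q) h = 1:
  [4/5, -3/20, -1/20, -3/10] . (h_X, h_Y, h_Z, h_U) = 1
  [-9/20, 17/20, -3/20, -1/10] . (h_X, h_Y, h_Z, h_U) = 1
  [-1/20, -1/5, 9/10, -3/5] . (h_X, h_Y, h_Z, h_U) = 1
  [-7/20, -1/10, -3/10, 17/20] . (h_X, h_Y, h_Z, h_U) = 1

Solving yields:
  h_X = 8050/1523
  h_Y = 9145/1523
  h_Z = 10845/1523
  h_U = 10010/1523

Starting state is X, so the expected hitting time is h_X = 8050/1523.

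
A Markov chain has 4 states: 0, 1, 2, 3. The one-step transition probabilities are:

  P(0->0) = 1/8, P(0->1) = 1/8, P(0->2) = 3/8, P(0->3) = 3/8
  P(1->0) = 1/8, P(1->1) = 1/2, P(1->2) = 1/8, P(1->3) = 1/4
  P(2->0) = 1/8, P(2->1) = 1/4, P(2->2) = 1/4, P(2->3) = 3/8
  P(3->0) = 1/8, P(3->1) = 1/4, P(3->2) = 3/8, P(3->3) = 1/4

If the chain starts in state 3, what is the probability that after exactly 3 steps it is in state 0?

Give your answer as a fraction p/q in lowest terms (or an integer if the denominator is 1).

Answer: 1/8

Derivation:
Computing P^3 by repeated multiplication:
P^1 =
  0: [1/8, 1/8, 3/8, 3/8]
  1: [1/8, 1/2, 1/8, 1/4]
  2: [1/8, 1/4, 1/4, 3/8]
  3: [1/8, 1/4, 3/8, 1/4]
P^2 =
  0: [1/8, 17/64, 19/64, 5/16]
  1: [1/8, 23/64, 15/64, 9/32]
  2: [1/8, 19/64, 9/32, 19/64]
  3: [1/8, 19/64, 17/64, 5/16]
P^3 =
  0: [1/8, 77/256, 139/512, 155/512]
  1: [1/8, 83/256, 131/512, 151/512]
  2: [1/8, 79/256, 17/64, 77/256]
  3: [1/8, 79/256, 137/512, 153/512]

(P^3)[3 -> 0] = 1/8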